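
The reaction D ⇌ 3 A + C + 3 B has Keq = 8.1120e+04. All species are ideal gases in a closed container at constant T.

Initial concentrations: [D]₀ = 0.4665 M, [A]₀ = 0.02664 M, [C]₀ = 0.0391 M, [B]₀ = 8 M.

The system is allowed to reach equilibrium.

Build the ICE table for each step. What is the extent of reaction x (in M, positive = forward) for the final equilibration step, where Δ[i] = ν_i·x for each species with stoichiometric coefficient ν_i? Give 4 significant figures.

x = 0.4532 M

Q₀ = 8.1133e-04 vs Keq = 8.1120e+04 ⇒ Q<K, forward
Step 1:
                    D           A           C           B
  I            0.4665     0.02664      0.0391           8
  C           -0.4532        1.36      0.4532        1.36
  E           0.01326       1.386      0.4923        9.36
  solve Keq expr → x = 0.4532; check Q = 8.1120e+04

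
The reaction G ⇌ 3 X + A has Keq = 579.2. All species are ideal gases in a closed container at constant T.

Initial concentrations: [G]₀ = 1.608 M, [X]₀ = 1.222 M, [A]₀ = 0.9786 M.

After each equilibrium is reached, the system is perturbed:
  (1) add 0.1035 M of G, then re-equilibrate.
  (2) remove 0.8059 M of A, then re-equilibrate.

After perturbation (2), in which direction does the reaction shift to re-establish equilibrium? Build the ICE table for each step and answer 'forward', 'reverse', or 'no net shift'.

Direction: forward

Q₀ = 1.111 vs Keq = 579.2 ⇒ Q<K, forward
Step 1:
                  G         X         A
  I           1.608     1.222    0.9786
  C          -1.193     3.579     1.193
  E           0.415     4.801     2.172
  solve Keq expr → x = 1.193; check Q = 579.2
Then add 0.1035 M of G.
Step 2:
                  G         X         A
  I          0.5185     4.801     2.172
  C        -0.05141    0.1542   0.05141
  E           0.467     4.955     2.223
  solve Keq expr → x = 0.05141; check Q = 579.2
Then remove 0.8059 M of A.
Step 3:
                  G         X         A
  I           0.467     4.955     1.417
  C        -0.09306    0.2792   0.09306
  E           0.374     5.235      1.51
  solve Keq expr → x = 0.09306; check Q = 579.2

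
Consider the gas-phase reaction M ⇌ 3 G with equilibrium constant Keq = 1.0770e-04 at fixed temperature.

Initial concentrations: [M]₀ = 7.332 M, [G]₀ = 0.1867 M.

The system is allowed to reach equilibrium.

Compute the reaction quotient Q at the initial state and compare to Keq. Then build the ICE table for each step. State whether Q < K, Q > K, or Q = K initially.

Q₀ = 8.8759e-04; Q > K (proceeds reverse)

Q₀ = 8.8759e-04 vs Keq = 1.0770e-04 ⇒ Q>K, reverse
Step 1:
                  M         G
  Initial     7.332    0.1867
  Change    0.03138  -0.09414
  Equil       7.363   0.09256
  solve Keq expr → x = -0.03138; check Q = 1.0770e-04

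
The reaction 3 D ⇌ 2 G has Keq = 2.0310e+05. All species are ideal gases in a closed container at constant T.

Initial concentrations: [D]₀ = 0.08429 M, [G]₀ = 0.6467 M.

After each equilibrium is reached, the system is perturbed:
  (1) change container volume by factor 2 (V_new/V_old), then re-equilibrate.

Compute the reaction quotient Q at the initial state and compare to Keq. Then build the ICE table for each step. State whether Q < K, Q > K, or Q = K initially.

Q₀ = 698.4; Q < K (proceeds forward)

Q₀ = 698.4 vs Keq = 2.0310e+05 ⇒ Q<K, forward
Step 1:
                    D           G
  init        0.08429      0.6467
  Δ          -0.07095      0.0473
  eq          0.01334       0.694
  solve Keq expr → x = 0.02365; check Q = 2.0310e+05
Then change container volume by factor 2 (V_new/V_old).
Step 2:
                    D           G
  init       0.006668       0.347
  Δ          0.001715   -0.001143
  eq         0.008382      0.3459
  solve Keq expr → x = -5.7154e-04; check Q = 2.0310e+05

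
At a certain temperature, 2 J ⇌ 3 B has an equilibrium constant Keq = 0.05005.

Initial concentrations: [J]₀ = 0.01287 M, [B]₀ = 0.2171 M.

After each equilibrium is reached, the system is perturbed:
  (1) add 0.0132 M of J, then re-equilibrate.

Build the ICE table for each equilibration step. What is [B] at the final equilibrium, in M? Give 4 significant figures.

[B]_eq = 0.08628 M

Q₀ = 61.78 vs Keq = 0.05005 ⇒ Q>K, reverse
Step 1:
                   J          B
  I          0.01287     0.2171
  C          0.09059    -0.1359
  E           0.1035    0.08122
  solve Keq expr → x = -0.04529; check Q = 0.05005
Then add 0.0132 M of J.
Step 2:
                   J          B
  I           0.1167    0.08122
  C        -0.003376   0.005063
  E           0.1133    0.08628
  solve Keq expr → x = 0.001688; check Q = 0.05005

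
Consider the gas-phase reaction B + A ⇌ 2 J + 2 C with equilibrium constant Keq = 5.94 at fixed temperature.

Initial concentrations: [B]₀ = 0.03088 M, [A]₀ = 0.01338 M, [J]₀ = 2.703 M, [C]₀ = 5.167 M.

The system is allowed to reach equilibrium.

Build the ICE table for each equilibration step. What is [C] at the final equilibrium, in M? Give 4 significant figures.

[C]_eq = 3.218 M

Q₀ = 4.7210e+05 vs Keq = 5.94 ⇒ Q>K, reverse
Step 1:
                   B          A          J          C
  init       0.03088    0.01338      2.703      5.167
  Δ           0.9743     0.9743     -1.949     -1.949
  eq           1.005     0.9876     0.7545      3.218
  solve Keq expr → x = -0.9743; check Q = 5.94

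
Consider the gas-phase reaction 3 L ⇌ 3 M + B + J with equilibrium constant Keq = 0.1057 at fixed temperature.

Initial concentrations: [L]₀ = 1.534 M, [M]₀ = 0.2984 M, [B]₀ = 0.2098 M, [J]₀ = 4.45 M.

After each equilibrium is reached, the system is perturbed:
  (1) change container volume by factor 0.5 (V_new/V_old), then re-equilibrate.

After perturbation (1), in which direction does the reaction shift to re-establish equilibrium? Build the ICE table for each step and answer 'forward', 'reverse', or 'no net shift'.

Q₀ = 0.006872 vs Keq = 0.1057 ⇒ Q<K, forward
Step 1:
                  L         M         B         J
  init        1.534    0.2984    0.2098      4.45
  Δ         -0.2523    0.2523    0.0841    0.0841
  eq          1.282    0.5507    0.2939     4.534
  solve Keq expr → x = 0.0841; check Q = 0.1057
Then change container volume by factor 0.5 (V_new/V_old).
Step 2:
                  L         M         B         J
  init        2.563     1.101    0.5878     9.068
  Δ          0.2822   -0.2822  -0.09407  -0.09407
  eq          2.846    0.8192    0.4937     8.974
  solve Keq expr → x = -0.09407; check Q = 0.1057

Direction: reverse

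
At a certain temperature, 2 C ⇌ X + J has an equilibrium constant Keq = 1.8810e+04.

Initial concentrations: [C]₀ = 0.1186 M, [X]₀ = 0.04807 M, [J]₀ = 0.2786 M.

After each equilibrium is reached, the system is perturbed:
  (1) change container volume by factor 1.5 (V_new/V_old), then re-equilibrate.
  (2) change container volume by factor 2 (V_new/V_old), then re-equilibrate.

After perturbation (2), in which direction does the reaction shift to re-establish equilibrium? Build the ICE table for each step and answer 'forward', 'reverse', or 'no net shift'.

Q₀ = 0.9521 vs Keq = 1.8810e+04 ⇒ Q<K, forward
Step 1:
                   C          X          J
  init        0.1186    0.04807     0.2786
  Δ          -0.1172    0.05861    0.05861
  eq        0.001383     0.1067     0.3372
  solve Keq expr → x = 0.05861; check Q = 1.8810e+04
Then change container volume by factor 1.5 (V_new/V_old).
Step 2:
                   C          X          J
  init    9.2194e-04    0.07112     0.2248
  Δ                0          0          0
  eq      9.2194e-04    0.07112     0.2248
  solve Keq expr → x = 0; check Q = 1.8810e+04
Then change container volume by factor 2 (V_new/V_old).
Step 3:
                   C          X          J
  init    4.6097e-04    0.03556     0.1124
  Δ                0          0          0
  eq      4.6097e-04    0.03556     0.1124
  solve Keq expr → x = 0; check Q = 1.8810e+04

Direction: no net shift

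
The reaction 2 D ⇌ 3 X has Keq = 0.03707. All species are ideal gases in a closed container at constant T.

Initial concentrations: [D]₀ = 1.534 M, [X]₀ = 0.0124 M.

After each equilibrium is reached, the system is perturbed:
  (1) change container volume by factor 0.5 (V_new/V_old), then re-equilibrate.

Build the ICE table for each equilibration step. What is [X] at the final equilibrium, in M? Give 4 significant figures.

Q₀ = 8.1024e-07 vs Keq = 0.03707 ⇒ Q<K, forward
Step 1:
                    D           X
  I             1.534      0.0124
  C           -0.2538      0.3807
  E              1.28      0.3931
  solve Keq expr → x = 0.1269; check Q = 0.03707
Then change container volume by factor 0.5 (V_new/V_old).
Step 2:
                    D           X
  I              2.56      0.7862
  C           0.09762     -0.1464
  E             2.658      0.6398
  solve Keq expr → x = -0.04881; check Q = 0.03707

[X]_eq = 0.6398 M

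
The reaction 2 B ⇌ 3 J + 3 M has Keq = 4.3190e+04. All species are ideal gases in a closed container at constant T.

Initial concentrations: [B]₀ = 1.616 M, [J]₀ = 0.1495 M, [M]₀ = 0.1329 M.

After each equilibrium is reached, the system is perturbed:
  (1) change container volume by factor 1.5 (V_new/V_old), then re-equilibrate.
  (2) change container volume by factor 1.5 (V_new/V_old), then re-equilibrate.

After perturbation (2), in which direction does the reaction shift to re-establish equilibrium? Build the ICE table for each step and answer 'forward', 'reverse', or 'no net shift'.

Direction: forward

Q₀ = 3.0034e-06 vs Keq = 4.3190e+04 ⇒ Q<K, forward
Step 1:
                   B          J          M
  init         1.616     0.1495     0.1329
  Δ           -1.545      2.317      2.317
  eq         0.07146      2.466       2.45
  solve Keq expr → x = 0.7723; check Q = 4.3190e+04
Then change container volume by factor 1.5 (V_new/V_old).
Step 2:
                   B          J          M
  init       0.04764      1.644      1.633
  Δ         -0.02498    0.03747    0.03747
  eq         0.02266      1.682      1.671
  solve Keq expr → x = 0.01249; check Q = 4.3190e+04
Then change container volume by factor 1.5 (V_new/V_old).
Step 3:
                   B          J          M
  init       0.01511      1.121      1.114
  Δ        -0.008169    0.01225    0.01225
  eq        0.006937      1.133      1.126
  solve Keq expr → x = 0.004084; check Q = 4.3190e+04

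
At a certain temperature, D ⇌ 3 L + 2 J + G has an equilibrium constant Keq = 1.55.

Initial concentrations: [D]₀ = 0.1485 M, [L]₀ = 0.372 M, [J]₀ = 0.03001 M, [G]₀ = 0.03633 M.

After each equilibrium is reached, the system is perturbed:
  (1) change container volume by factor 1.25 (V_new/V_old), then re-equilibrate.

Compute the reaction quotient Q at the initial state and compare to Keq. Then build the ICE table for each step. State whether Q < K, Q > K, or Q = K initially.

Q₀ = 1.1342e-05; Q < K (proceeds forward)

Q₀ = 1.1342e-05 vs Keq = 1.55 ⇒ Q<K, forward
Step 1:
                    D           L           J           G
  init         0.1485       0.372     0.03001     0.03633
  Δ           -0.1426      0.4279      0.2853      0.1426
  eq         0.005873      0.7999      0.3153       0.179
  solve Keq expr → x = 0.1426; check Q = 1.55
Then change container volume by factor 1.25 (V_new/V_old).
Step 2:
                    D           L           J           G
  init       0.004698      0.6399      0.2522      0.1432
  Δ         -0.002981    0.008944    0.005963    0.002981
  eq         0.001717      0.6488      0.2582      0.1461
  solve Keq expr → x = 0.002981; check Q = 1.55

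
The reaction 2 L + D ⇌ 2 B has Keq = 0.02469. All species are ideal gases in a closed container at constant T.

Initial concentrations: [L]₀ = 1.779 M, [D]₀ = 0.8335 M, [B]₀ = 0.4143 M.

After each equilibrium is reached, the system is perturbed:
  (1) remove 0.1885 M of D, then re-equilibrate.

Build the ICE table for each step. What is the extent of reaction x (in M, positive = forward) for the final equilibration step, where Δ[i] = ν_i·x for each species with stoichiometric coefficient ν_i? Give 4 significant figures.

x = -0.01292 M

Q₀ = 0.06507 vs Keq = 0.02469 ⇒ Q>K, reverse
Step 1:
                  L         D         B
  init        1.779    0.8335    0.4143
  Δ            0.13   0.06499     -0.13
  eq          1.909    0.8985    0.2843
  solve Keq expr → x = -0.06499; check Q = 0.02469
Then remove 0.1885 M of D.
Step 2:
                  L         D         B
  init        1.909      0.71    0.2843
  Δ         0.02584   0.01292  -0.02584
  eq          1.935    0.7229    0.2585
  solve Keq expr → x = -0.01292; check Q = 0.02469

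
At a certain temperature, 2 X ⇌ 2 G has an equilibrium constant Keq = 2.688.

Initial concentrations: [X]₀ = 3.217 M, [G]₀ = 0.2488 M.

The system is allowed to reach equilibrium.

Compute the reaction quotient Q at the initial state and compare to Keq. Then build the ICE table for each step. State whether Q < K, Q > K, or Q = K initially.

Q₀ = 0.005981; Q < K (proceeds forward)

Q₀ = 0.005981 vs Keq = 2.688 ⇒ Q<K, forward
Step 1:
                  X         G
  I           3.217    0.2488
  C          -1.904     1.904
  E           1.313     2.153
  solve Keq expr → x = 0.952; check Q = 2.688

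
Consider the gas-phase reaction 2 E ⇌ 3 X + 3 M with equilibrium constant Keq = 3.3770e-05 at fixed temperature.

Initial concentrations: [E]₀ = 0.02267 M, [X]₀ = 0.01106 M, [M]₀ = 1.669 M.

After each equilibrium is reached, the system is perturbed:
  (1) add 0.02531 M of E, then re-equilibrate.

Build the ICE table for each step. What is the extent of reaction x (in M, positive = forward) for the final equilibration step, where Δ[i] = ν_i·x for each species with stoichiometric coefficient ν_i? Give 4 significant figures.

Q₀ = 0.01224 vs Keq = 3.3770e-05 ⇒ Q>K, reverse
Step 1:
                  E         X         M
  init      0.02267   0.01106     1.669
  Δ        0.006153 -0.009229 -0.009229
  eq        0.02882  0.001831      1.66
  solve Keq expr → x = -0.003076; check Q = 3.3770e-05
Then add 0.02531 M of E.
Step 2:
                  E         X         M
  init      0.05413  0.001831      1.66
  Δ       -6.2208e-04 9.3312e-04 9.3312e-04
  eq        0.05351  0.002764     1.661
  solve Keq expr → x = 3.1104e-04; check Q = 3.3770e-05

x = 3.1104e-04 M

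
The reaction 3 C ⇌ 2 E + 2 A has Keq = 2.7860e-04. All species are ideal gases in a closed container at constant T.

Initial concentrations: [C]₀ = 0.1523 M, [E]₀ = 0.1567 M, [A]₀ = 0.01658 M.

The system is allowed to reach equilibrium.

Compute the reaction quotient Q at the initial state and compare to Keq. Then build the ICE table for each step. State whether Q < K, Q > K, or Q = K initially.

Q₀ = 0.001911; Q > K (proceeds reverse)

Q₀ = 0.001911 vs Keq = 2.7860e-04 ⇒ Q>K, reverse
Step 1:
                  C         E         A
  init       0.1523    0.1567   0.01658
  Δ         0.01344 -0.008957 -0.008957
  eq         0.1657    0.1477  0.007623
  solve Keq expr → x = -0.004479; check Q = 2.7860e-04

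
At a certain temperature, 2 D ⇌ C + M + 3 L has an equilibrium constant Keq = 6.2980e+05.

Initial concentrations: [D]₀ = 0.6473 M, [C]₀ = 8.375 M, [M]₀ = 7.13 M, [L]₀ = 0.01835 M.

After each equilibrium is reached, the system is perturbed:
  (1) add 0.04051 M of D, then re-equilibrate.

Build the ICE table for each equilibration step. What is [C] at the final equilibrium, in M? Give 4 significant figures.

[C]_eq = 8.714 M

Q₀ = 8.8059e-04 vs Keq = 6.2980e+05 ⇒ Q<K, forward
Step 1:
                    D           C           M           L
  init         0.6473       8.375        7.13     0.01835
  Δ           -0.6375      0.3188      0.3188      0.9563
  eq         0.009757       8.694       7.449      0.9747
  solve Keq expr → x = 0.3188; check Q = 6.2980e+05
Then add 0.04051 M of D.
Step 2:
                    D           C           M           L
  init        0.05027       8.694       7.449      0.9747
  Δ          -0.03958     0.01979     0.01979     0.05937
  eq          0.01069       8.714       7.469       1.034
  solve Keq expr → x = 0.01979; check Q = 6.2980e+05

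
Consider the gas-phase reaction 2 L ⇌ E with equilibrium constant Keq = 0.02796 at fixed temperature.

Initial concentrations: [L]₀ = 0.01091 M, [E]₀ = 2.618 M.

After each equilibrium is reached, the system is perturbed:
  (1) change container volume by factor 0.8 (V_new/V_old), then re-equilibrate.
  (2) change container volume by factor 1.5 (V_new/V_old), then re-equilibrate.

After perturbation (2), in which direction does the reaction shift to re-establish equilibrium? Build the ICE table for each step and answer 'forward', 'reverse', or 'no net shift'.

Direction: reverse

Q₀ = 2.1995e+04 vs Keq = 0.02796 ⇒ Q>K, reverse
Step 1:
                    L           E
  init        0.01091       2.618
  Δ              4.23      -2.115
  eq            4.241      0.5029
  solve Keq expr → x = -2.115; check Q = 0.02796
Then change container volume by factor 0.8 (V_new/V_old).
Step 2:
                    L           E
  init          5.301      0.6286
  Δ           -0.1987     0.09936
  eq            5.103       0.728
  solve Keq expr → x = 0.09936; check Q = 0.02796
Then change container volume by factor 1.5 (V_new/V_old).
Step 3:
                    L           E
  init          3.402      0.4853
  Δ            0.2322     -0.1161
  eq            3.634      0.3692
  solve Keq expr → x = -0.1161; check Q = 0.02796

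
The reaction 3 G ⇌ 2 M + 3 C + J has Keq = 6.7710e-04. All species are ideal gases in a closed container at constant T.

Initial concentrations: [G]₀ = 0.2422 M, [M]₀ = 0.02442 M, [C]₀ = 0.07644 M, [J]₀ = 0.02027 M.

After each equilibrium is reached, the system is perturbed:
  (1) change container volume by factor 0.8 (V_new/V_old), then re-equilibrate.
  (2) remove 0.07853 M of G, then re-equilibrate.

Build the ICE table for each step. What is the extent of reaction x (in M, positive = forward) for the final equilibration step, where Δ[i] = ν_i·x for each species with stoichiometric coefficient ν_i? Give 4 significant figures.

x = -0.008615 M

Q₀ = 3.8000e-07 vs Keq = 6.7710e-04 ⇒ Q<K, forward
Step 1:
                   G          M          C          J
  init        0.2422    0.02442    0.07644    0.02027
  Δ         -0.09616    0.06411    0.09616    0.03205
  eq           0.146    0.08853     0.1726    0.05232
  solve Keq expr → x = 0.03205; check Q = 6.7710e-04
Then change container volume by factor 0.8 (V_new/V_old).
Step 2:
                   G          M          C          J
  init        0.1825     0.1107     0.2158    0.06541
  Δ          0.01392  -0.009282   -0.01392  -0.004641
  eq          0.1965     0.1014     0.2018    0.06076
  solve Keq expr → x = -0.004641; check Q = 6.7710e-04
Then remove 0.07853 M of G.
Step 3:
                   G          M          C          J
  init        0.1179     0.1014     0.2018    0.06076
  Δ          0.02585   -0.01723   -0.02585  -0.008615
  eq          0.1438    0.08415      0.176    0.05215
  solve Keq expr → x = -0.008615; check Q = 6.7710e-04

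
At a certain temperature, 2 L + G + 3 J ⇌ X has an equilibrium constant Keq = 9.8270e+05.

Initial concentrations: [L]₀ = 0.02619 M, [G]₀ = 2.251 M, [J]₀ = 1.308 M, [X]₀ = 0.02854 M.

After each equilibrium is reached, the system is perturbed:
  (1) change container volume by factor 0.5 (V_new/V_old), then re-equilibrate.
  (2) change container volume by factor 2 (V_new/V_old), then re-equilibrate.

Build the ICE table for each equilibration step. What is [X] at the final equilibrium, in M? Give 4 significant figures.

Q₀ = 8.26 vs Keq = 9.8270e+05 ⇒ Q<K, forward
Step 1:
                    L           G           J           X
  Initial     0.02619       2.251       1.308     0.02854
  Change     -0.02609    -0.01305    -0.03914     0.01305
  Equil    9.6210e-05       2.238       1.269     0.04159
  solve Keq expr → x = 0.01305; check Q = 9.8270e+05
Then change container volume by factor 0.5 (V_new/V_old).
Step 2:
                    L           G           J           X
  Initial  1.9242e-04       4.476       2.538     0.08317
  Change  -1.5838e-04 -7.9192e-05 -2.3758e-04  7.9192e-05
  Equil    3.4037e-05       4.476       2.537     0.08325
  solve Keq expr → x = 7.9192e-05; check Q = 9.8270e+05
Then change container volume by factor 2 (V_new/V_old).
Step 3:
                    L           G           J           X
  Initial  1.7018e-05       2.238       1.269     0.04163
  Change   7.9192e-05  3.9596e-05  1.1879e-04 -3.9596e-05
  Equil    9.6210e-05       2.238       1.269     0.04159
  solve Keq expr → x = -3.9596e-05; check Q = 9.8270e+05

[X]_eq = 0.04159 M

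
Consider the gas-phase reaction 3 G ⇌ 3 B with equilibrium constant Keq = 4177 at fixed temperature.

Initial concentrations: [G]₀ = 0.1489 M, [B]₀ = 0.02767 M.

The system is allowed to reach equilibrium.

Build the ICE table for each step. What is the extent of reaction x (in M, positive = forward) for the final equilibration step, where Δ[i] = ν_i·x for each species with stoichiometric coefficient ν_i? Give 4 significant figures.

Q₀ = 0.006417 vs Keq = 4177 ⇒ Q<K, forward
Step 1:
                   G          B
  I           0.1489    0.02767
  C          -0.1386     0.1386
  E          0.01032     0.1662
  solve Keq expr → x = 0.04619; check Q = 4177

x = 0.04619 M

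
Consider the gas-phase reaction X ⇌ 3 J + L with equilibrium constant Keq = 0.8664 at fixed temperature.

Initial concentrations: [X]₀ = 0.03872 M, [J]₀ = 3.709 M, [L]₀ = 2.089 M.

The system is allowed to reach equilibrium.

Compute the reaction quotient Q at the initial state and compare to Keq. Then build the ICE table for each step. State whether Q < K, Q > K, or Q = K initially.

Q₀ = 2753 vs Keq = 0.8664 ⇒ Q>K, reverse
Step 1:
                    X           J           L
  Initial     0.03872       3.709       2.089
  Change       0.9359      -2.808     -0.9359
  Equil        0.9746      0.9013       1.153
  solve Keq expr → x = -0.9359; check Q = 0.8664

Q₀ = 2753; Q > K (proceeds reverse)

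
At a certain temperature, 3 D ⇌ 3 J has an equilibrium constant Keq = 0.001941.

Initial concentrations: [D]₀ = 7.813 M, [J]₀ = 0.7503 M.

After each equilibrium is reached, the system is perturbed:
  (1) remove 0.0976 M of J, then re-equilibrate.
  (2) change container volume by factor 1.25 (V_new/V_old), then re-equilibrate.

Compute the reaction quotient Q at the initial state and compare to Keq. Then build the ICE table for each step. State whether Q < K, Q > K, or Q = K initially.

Q₀ = 8.8563e-04 vs Keq = 0.001941 ⇒ Q<K, forward
Step 1:
                   D          J
  I            7.813     0.7503
  C          -0.1994     0.1994
  E            7.614     0.9497
  solve Keq expr → x = 0.06647; check Q = 0.001941
Then remove 0.0976 M of J.
Step 2:
                   D          J
  I            7.614     0.8521
  C         -0.08678    0.08678
  E            7.527     0.9389
  solve Keq expr → x = 0.02893; check Q = 0.001941
Then change container volume by factor 1.25 (V_new/V_old).
Step 3:
                   D          J
  I            6.021     0.7511
  C                0          0
  E            6.021     0.7511
  solve Keq expr → x = 0; check Q = 0.001941

Q₀ = 8.8563e-04; Q < K (proceeds forward)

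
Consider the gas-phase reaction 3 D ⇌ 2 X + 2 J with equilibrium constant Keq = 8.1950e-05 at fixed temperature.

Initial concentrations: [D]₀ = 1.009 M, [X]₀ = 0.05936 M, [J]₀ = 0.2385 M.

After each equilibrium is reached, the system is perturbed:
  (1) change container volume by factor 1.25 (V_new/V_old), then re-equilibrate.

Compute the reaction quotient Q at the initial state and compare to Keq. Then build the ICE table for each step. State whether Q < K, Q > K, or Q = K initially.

Q₀ = 1.9512e-04 vs Keq = 8.1950e-05 ⇒ Q>K, reverse
Step 1:
                    D           X           J
  Initial       1.009     0.05936      0.2385
  Change      0.02475     -0.0165     -0.0165
  Equil         1.034     0.04286       0.222
  solve Keq expr → x = -0.00825; check Q = 8.1950e-05
Then change container volume by factor 1.25 (V_new/V_old).
Step 2:
                    D           X           J
  Initial       0.827     0.03429      0.1776
  Change    -0.004618    0.003079    0.003079
  Equil        0.8224     0.03737      0.1807
  solve Keq expr → x = 0.001539; check Q = 8.1950e-05

Q₀ = 1.9512e-04; Q > K (proceeds reverse)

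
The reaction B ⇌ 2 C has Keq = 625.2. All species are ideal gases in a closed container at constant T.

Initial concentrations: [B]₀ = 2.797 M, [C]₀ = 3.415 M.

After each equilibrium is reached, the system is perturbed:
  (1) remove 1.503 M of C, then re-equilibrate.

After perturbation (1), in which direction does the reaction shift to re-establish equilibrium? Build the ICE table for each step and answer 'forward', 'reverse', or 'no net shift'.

Q₀ = 4.17 vs Keq = 625.2 ⇒ Q<K, forward
Step 1:
                  B         C
  Initial     2.797     3.415
  Change     -2.674     5.348
  Equil      0.1228     8.763
  solve Keq expr → x = 2.674; check Q = 625.2
Then remove 1.503 M of C.
Step 2:
                  B         C
  Initial    0.1228      7.26
  Change    -0.0368   0.07361
  Equil     0.08603     7.334
  solve Keq expr → x = 0.0368; check Q = 625.2

Direction: forward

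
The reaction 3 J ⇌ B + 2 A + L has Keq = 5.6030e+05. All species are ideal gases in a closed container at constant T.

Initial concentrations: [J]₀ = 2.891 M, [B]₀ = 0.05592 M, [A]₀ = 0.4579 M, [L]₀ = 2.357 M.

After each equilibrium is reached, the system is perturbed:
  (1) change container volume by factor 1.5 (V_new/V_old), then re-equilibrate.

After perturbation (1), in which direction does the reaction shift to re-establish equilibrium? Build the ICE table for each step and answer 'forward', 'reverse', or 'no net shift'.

Q₀ = 0.001144 vs Keq = 5.6030e+05 ⇒ Q<K, forward
Step 1:
                   J          B          A          L
  init         2.891    0.05592     0.4579      2.357
  Δ           -2.859     0.9529      1.906     0.9529
  eq         0.03217      1.009      2.364       3.31
  solve Keq expr → x = 0.9529; check Q = 5.6030e+05
Then change container volume by factor 1.5 (V_new/V_old).
Step 2:
                   J          B          A          L
  init       0.02145     0.6726      1.576      2.207
  Δ        -0.002686 8.9547e-04   0.001791 8.9547e-04
  eq         0.01876     0.6735      1.578      2.208
  solve Keq expr → x = 8.9547e-04; check Q = 5.6030e+05

Direction: forward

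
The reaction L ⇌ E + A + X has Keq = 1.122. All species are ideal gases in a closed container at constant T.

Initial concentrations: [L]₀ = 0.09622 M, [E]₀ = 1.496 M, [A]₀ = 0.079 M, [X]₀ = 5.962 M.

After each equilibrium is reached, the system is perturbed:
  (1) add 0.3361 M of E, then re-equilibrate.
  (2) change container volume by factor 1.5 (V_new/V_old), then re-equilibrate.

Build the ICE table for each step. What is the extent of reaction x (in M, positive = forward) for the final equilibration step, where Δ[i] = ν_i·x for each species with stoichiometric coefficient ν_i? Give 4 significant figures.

x = 0.01118 M

Q₀ = 7.323 vs Keq = 1.122 ⇒ Q>K, reverse
Step 1:
                   L          E          A          X
  I          0.09622      1.496      0.079      5.962
  C          0.05854   -0.05854   -0.05854   -0.05854
  E           0.1548      1.437    0.02046      5.903
  solve Keq expr → x = -0.05854; check Q = 1.122
Then add 0.3361 M of E.
Step 2:
                   L          E          A          X
  I           0.1548      1.774    0.02046      5.903
  C         0.003463  -0.003463  -0.003463  -0.003463
  E           0.1582       1.77      0.017        5.9
  solve Keq expr → x = -0.003463; check Q = 1.122
Then change container volume by factor 1.5 (V_new/V_old).
Step 3:
                   L          E          A          X
  I           0.1055       1.18    0.01133      3.933
  C         -0.01118    0.01118    0.01118    0.01118
  E           0.0943      1.191    0.02252      3.945
  solve Keq expr → x = 0.01118; check Q = 1.122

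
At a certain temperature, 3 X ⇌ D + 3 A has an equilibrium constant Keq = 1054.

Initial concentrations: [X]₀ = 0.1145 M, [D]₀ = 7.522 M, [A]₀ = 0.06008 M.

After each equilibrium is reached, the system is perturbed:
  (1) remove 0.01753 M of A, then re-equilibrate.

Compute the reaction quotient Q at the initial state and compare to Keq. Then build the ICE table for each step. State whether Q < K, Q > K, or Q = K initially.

Q₀ = 1.087 vs Keq = 1054 ⇒ Q<K, forward
Step 1:
                  X         D         A
  Initial    0.1145     7.522   0.06008
  Change   -0.08628   0.02876   0.08628
  Equil     0.02822     7.551    0.1464
  solve Keq expr → x = 0.02876; check Q = 1054
Then remove 0.01753 M of A.
Step 2:
                  X         D         A
  Initial   0.02822     7.551    0.1288
  Change  -0.002832 9.4410e-04  0.002832
  Equil     0.02538     7.552    0.1317
  solve Keq expr → x = 9.4410e-04; check Q = 1054

Q₀ = 1.087; Q < K (proceeds forward)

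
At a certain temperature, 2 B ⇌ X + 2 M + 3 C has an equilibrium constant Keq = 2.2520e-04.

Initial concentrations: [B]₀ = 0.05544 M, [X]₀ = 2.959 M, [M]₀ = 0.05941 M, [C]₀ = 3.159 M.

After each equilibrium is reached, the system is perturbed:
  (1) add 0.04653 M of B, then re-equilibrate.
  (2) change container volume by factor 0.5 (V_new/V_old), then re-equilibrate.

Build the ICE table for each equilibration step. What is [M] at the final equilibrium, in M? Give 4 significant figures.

Q₀ = 107.1 vs Keq = 2.2520e-04 ⇒ Q>K, reverse
Step 1:
                    B           X           M           C
  Initial     0.05544       2.959     0.05941       3.159
  Change      0.05922    -0.02961    -0.05922    -0.08883
  Equil        0.1147       2.929  1.8689e-04        3.07
  solve Keq expr → x = -0.02961; check Q = 2.2520e-04
Then add 0.04653 M of B.
Step 2:
                    B           X           M           C
  Initial      0.1612       2.929  1.8689e-04        3.07
  Change  -7.5698e-05  3.7849e-05  7.5698e-05  1.1355e-04
  Equil        0.1611       2.929  2.6258e-04        3.07
  solve Keq expr → x = 3.7849e-05; check Q = 2.2520e-04
Then change container volume by factor 0.5 (V_new/V_old).
Step 3:
                    B           X           M           C
  Initial      0.3222       5.859  5.2517e-04       6.141
  Change   3.9369e-04 -1.9685e-04 -3.9369e-04 -5.9054e-04
  Equil        0.3226       5.859  1.3147e-04        6.14
  solve Keq expr → x = -1.9685e-04; check Q = 2.2520e-04

[M]_eq = 1.3147e-04 M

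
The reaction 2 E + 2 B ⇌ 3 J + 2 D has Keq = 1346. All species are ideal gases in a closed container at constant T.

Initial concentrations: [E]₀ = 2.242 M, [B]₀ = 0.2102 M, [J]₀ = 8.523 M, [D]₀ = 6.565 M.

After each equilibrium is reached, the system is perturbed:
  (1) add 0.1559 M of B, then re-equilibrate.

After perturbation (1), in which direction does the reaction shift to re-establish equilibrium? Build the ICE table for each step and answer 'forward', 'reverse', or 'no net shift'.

Q₀ = 1.2015e+05 vs Keq = 1346 ⇒ Q>K, reverse
Step 1:
                    E           B           J           D
  Initial       2.242      0.2102       8.523       6.565
  Change       0.8074      0.8074      -1.211     -0.8074
  Equil         3.049       1.018       7.312       5.758
  solve Keq expr → x = -0.4037; check Q = 1346
Then add 0.1559 M of B.
Step 2:
                    E           B           J           D
  Initial       3.049       1.173       7.312       5.758
  Change     -0.08413    -0.08413      0.1262     0.08413
  Equil         2.965       1.089       7.438       5.842
  solve Keq expr → x = 0.04207; check Q = 1346

Direction: forward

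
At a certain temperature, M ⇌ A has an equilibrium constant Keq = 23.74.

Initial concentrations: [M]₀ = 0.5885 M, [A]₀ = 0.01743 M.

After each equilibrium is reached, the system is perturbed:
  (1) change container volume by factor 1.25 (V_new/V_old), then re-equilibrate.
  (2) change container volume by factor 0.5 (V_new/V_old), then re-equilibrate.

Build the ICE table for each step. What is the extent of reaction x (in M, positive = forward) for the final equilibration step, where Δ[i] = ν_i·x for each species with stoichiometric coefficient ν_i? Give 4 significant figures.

x = 0 M

Q₀ = 0.02962 vs Keq = 23.74 ⇒ Q<K, forward
Step 1:
                    M           A
  Initial      0.5885     0.01743
  Change       -0.564       0.564
  Equil       0.02449      0.5814
  solve Keq expr → x = 0.564; check Q = 23.74
Then change container volume by factor 1.25 (V_new/V_old).
Step 2:
                    M           A
  Initial     0.01959      0.4652
  Change            0           0
  Equil       0.01959      0.4652
  solve Keq expr → x = 0; check Q = 23.74
Then change container volume by factor 0.5 (V_new/V_old).
Step 3:
                    M           A
  Initial     0.03919      0.9303
  Change            0           0
  Equil       0.03919      0.9303
  solve Keq expr → x = 0; check Q = 23.74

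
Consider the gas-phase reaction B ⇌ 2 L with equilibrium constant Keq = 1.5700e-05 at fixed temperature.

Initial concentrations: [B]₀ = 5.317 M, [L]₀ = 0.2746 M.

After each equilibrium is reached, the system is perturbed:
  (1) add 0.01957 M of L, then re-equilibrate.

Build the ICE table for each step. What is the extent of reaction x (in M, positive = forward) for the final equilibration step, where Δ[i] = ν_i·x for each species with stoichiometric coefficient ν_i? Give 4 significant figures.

Q₀ = 0.01418 vs Keq = 1.5700e-05 ⇒ Q>K, reverse
Step 1:
                  B         L
  init        5.317    0.2746
  Δ          0.1327   -0.2654
  eq           5.45   0.00925
  solve Keq expr → x = -0.1327; check Q = 1.5700e-05
Then add 0.01957 M of L.
Step 2:
                  B         L
  init         5.45   0.02882
  Δ        0.009781  -0.01956
  eq          5.459  0.009258
  solve Keq expr → x = -0.009781; check Q = 1.5700e-05

x = -0.009781 M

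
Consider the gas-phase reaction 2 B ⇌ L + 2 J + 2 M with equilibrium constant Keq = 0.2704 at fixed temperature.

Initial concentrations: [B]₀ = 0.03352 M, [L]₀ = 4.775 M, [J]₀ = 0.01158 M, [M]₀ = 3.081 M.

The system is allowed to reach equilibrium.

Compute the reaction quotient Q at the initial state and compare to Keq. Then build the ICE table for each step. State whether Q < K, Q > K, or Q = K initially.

Q₀ = 5.41; Q > K (proceeds reverse)

Q₀ = 5.41 vs Keq = 0.2704 ⇒ Q>K, reverse
Step 1:
                    B           L           J           M
  I           0.03352       4.775     0.01158       3.081
  C          0.008337   -0.004168   -0.008337   -0.008337
  E           0.04186       4.771    0.003243       3.073
  solve Keq expr → x = -0.004168; check Q = 0.2704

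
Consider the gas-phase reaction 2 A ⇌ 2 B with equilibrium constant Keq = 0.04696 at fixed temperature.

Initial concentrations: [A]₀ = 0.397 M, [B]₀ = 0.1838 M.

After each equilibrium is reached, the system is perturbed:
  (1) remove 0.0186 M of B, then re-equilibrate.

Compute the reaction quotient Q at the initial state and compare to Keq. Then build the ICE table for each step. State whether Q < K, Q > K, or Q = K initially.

Q₀ = 0.2143; Q > K (proceeds reverse)

Q₀ = 0.2143 vs Keq = 0.04696 ⇒ Q>K, reverse
Step 1:
                   A          B
  init         0.397     0.1838
  Δ          0.08036   -0.08036
  eq          0.4774     0.1034
  solve Keq expr → x = -0.04018; check Q = 0.04696
Then remove 0.0186 M of B.
Step 2:
                   A          B
  init        0.4774    0.08484
  Δ         -0.01529    0.01529
  eq          0.4621     0.1001
  solve Keq expr → x = 0.007644; check Q = 0.04696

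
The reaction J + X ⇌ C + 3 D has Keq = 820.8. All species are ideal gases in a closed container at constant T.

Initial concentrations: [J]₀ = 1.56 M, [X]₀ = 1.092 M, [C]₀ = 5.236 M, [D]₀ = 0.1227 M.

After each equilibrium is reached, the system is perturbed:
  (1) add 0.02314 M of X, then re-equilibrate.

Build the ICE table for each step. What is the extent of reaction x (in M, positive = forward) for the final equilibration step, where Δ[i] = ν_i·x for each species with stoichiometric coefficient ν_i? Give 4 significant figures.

Q₀ = 0.005678 vs Keq = 820.8 ⇒ Q<K, forward
Step 1:
                   J          X          C          D
  init          1.56      1.092      5.236     0.1227
  Δ           -0.871     -0.871      0.871      2.613
  eq           0.689      0.221      6.107      2.736
  solve Keq expr → x = 0.871; check Q = 820.8
Then add 0.02314 M of X.
Step 2:
                   J          X          C          D
  init         0.689     0.2442      6.107      2.736
  Δ         -0.01096   -0.01096    0.01096    0.03287
  eq          0.6781     0.2332      6.118      2.768
  solve Keq expr → x = 0.01096; check Q = 820.8

x = 0.01096 M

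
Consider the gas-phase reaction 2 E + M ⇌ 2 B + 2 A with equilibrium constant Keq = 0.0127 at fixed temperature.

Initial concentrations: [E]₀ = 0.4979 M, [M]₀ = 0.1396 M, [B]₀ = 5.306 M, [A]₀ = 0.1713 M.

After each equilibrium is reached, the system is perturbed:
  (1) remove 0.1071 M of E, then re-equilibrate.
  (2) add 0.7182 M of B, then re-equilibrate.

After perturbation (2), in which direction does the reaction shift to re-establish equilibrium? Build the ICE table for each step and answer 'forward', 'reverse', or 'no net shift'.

Q₀ = 23.87 vs Keq = 0.0127 ⇒ Q>K, reverse
Step 1:
                    E           M           B           A
  I            0.4979      0.1396       5.306      0.1713
  C            0.1645     0.08223     -0.1645     -0.1645
  E            0.6624      0.2218       5.142    0.006838
  solve Keq expr → x = -0.08223; check Q = 0.0127
Then remove 0.1071 M of E.
Step 2:
                    E           M           B           A
  I            0.5553      0.2218       5.142    0.006838
  C          0.001086  5.4309e-04   -0.001086   -0.001086
  E            0.5563      0.2224        5.14    0.005752
  solve Keq expr → x = -5.4309e-04; check Q = 0.0127
Then add 0.7182 M of B.
Step 3:
                    E           M           B           A
  I            0.5563      0.2224       5.859    0.005752
  C        6.9424e-04  3.4712e-04 -6.9424e-04 -6.9424e-04
  E             0.557      0.2227       5.858    0.005057
  solve Keq expr → x = -3.4712e-04; check Q = 0.0127

Direction: reverse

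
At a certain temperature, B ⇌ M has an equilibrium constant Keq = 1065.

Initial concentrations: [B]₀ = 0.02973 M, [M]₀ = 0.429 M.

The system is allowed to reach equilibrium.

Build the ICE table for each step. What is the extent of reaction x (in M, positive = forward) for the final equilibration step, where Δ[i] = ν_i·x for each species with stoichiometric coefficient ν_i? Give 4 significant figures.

Q₀ = 14.43 vs Keq = 1065 ⇒ Q<K, forward
Step 1:
                    B           M
  init        0.02973       0.429
  Δ           -0.0293      0.0293
  eq       4.3033e-04      0.4583
  solve Keq expr → x = 0.0293; check Q = 1065

x = 0.0293 M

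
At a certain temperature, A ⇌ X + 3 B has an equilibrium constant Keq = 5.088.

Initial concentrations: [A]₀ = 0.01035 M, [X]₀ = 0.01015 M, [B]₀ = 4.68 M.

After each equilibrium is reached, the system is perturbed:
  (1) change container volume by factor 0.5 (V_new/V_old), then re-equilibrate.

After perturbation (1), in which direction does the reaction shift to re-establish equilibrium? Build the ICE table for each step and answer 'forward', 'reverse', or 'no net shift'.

Q₀ = 100.5 vs Keq = 5.088 ⇒ Q>K, reverse
Step 1:
                    A           X           B
  I           0.01035     0.01015        4.68
  C          0.009164   -0.009164    -0.02749
  E           0.01951  9.8590e-04       4.653
  solve Keq expr → x = -0.009164; check Q = 5.088
Then change container volume by factor 0.5 (V_new/V_old).
Step 2:
                    A           X           B
  I           0.03903    0.001972       9.305
  C          0.001714   -0.001714   -0.005142
  E           0.04074  2.5773e-04         9.3
  solve Keq expr → x = -0.001714; check Q = 5.088

Direction: reverse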